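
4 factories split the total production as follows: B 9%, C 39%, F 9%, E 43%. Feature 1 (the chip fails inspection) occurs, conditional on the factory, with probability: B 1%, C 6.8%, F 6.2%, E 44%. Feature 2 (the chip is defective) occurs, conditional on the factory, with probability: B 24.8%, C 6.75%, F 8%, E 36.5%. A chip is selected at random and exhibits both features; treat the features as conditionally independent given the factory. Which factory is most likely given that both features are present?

E

Prior × likelihood for each hypothesis:
  B: 0.09 × 0.01 × 0.248 = 0.0002232
  C: 0.39 × 0.068 × 0.0675 = 0.0017901
  F: 0.09 × 0.062 × 0.08 = 0.0004464
  E: 0.43 × 0.44 × 0.365 = 0.069058
Total = 0.0715177.
Largest term belongs to E, so E is most probable.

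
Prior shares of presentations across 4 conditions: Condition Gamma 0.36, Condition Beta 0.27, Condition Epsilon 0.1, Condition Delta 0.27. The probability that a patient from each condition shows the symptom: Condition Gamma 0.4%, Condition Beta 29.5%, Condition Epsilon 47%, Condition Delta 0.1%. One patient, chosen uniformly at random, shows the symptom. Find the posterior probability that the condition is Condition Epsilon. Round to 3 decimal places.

0.366

By Bayes' rule, posterior ∝ prior × likelihood:
  Condition Gamma: 0.36 × 0.004 = 0.00144
  Condition Beta: 0.27 × 0.295 = 0.07965
  Condition Epsilon: 0.1 × 0.47 = 0.047
  Condition Delta: 0.27 × 0.001 = 0.00027
Total = 0.12836.
P(Condition Epsilon | evidence) = 0.047 / 0.12836 ≈ 0.366.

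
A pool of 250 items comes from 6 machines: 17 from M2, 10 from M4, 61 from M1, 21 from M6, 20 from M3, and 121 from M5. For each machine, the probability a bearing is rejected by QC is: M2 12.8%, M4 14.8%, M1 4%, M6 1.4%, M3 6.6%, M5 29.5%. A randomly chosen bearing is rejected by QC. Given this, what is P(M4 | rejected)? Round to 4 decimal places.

0.0341

Prior × likelihood for each hypothesis:
  M2: 0.068 × 0.128 = 0.008704
  M4: 0.04 × 0.148 = 0.00592
  M1: 0.244 × 0.04 = 0.00976
  M6: 0.084 × 0.014 = 0.001176
  M3: 0.08 × 0.066 = 0.00528
  M5: 0.484 × 0.295 = 0.14278
Normalizing constant = 0.17362.
P(M4 | evidence) = 0.00592 / 0.17362 ≈ 0.0341.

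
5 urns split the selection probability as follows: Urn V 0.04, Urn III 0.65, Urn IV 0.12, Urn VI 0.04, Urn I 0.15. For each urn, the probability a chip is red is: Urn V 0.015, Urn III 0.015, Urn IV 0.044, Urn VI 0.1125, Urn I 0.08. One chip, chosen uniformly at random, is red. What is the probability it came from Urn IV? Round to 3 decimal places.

0.164

By Bayes' rule, posterior ∝ prior × likelihood:
  Urn V: 0.04 × 0.015 = 0.0006
  Urn III: 0.65 × 0.015 = 0.00975
  Urn IV: 0.12 × 0.044 = 0.00528
  Urn VI: 0.04 × 0.1125 = 0.0045
  Urn I: 0.15 × 0.08 = 0.012
Sum = 0.03213.
P(Urn IV | evidence) = 0.00528 / 0.03213 ≈ 0.164.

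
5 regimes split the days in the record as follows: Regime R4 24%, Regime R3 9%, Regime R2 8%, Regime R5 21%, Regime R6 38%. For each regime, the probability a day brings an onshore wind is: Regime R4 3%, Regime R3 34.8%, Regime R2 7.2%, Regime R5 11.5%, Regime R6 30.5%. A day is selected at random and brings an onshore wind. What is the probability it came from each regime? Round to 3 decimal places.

Regime R4 0.039, Regime R3 0.170, Regime R2 0.031, Regime R5 0.131, Regime R6 0.629

Compute prior × likelihood for every hypothesis:
  Regime R4: 0.24 × 0.03 = 0.0072
  Regime R3: 0.09 × 0.348 = 0.03132
  Regime R2: 0.08 × 0.072 = 0.00576
  Regime R5: 0.21 × 0.115 = 0.02415
  Regime R6: 0.38 × 0.305 = 0.1159
Total = 0.18433.
P(Regime R4 | onshore) = 0.0072/0.18433 ≈ 0.039
P(Regime R3 | onshore) = 0.03132/0.18433 ≈ 0.170
P(Regime R2 | onshore) = 0.00576/0.18433 ≈ 0.031
P(Regime R5 | onshore) = 0.02415/0.18433 ≈ 0.131
P(Regime R6 | onshore) = 0.1159/0.18433 ≈ 0.629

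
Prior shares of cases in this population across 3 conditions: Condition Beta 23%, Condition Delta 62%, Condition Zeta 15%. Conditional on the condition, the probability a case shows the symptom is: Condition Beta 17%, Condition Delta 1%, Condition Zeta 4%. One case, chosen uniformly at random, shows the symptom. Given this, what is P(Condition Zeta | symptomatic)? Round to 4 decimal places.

0.1170

Prior × likelihood for each hypothesis:
  Condition Beta: 0.23 × 0.17 = 0.0391
  Condition Delta: 0.62 × 0.01 = 0.0062
  Condition Zeta: 0.15 × 0.04 = 0.006
Sum = 0.0513.
P(Condition Zeta | evidence) = 0.006 / 0.0513 ≈ 0.1170.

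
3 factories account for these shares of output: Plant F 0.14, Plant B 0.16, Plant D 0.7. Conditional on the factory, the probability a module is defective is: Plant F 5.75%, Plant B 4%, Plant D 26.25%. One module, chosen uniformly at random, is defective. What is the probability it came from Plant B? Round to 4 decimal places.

Unnormalized posteriors (prior × likelihood):
  Plant F: 0.14 × 0.0575 = 0.00805
  Plant B: 0.16 × 0.04 = 0.0064
  Plant D: 0.7 × 0.2625 = 0.18375
Sum = 0.1982.
P(Plant B | evidence) = 0.0064 / 0.1982 ≈ 0.0323.

0.0323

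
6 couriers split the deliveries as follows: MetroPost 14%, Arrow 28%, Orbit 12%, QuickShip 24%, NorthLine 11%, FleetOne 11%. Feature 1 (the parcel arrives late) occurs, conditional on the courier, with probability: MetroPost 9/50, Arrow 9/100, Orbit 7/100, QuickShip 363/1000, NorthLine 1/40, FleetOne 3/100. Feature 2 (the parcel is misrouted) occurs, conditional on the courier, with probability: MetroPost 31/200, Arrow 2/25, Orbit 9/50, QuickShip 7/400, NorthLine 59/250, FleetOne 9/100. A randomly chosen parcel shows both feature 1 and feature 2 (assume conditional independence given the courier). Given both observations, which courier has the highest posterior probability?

Prior × likelihood for each hypothesis:
  MetroPost: 0.14 × 0.18 × 0.155 = 0.003906
  Arrow: 0.28 × 0.09 × 0.08 = 0.002016
  Orbit: 0.12 × 0.07 × 0.18 = 0.001512
  QuickShip: 0.24 × 0.363 × 0.0175 = 0.0015246
  NorthLine: 0.11 × 0.025 × 0.236 = 0.000649
  FleetOne: 0.11 × 0.03 × 0.09 = 0.000297
Total = 0.0099046.
Largest term belongs to MetroPost, so MetroPost is most probable.

MetroPost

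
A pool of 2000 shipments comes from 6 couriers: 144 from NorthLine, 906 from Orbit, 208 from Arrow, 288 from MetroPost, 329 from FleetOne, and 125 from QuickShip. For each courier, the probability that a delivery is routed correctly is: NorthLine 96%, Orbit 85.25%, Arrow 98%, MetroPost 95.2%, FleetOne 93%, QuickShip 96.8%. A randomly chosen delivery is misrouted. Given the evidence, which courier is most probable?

Orbit

Taking complements, P(misrouted | each) = NorthLine 0.04, Orbit 0.1475, Arrow 0.02, MetroPost 0.048, FleetOne 0.07, QuickShip 0.032.
Prior × likelihood for each hypothesis:
  NorthLine: 0.072 × 0.04 = 0.00288
  Orbit: 0.453 × 0.1475 = 0.0668175
  Arrow: 0.104 × 0.02 = 0.00208
  MetroPost: 0.144 × 0.048 = 0.006912
  FleetOne: 0.1645 × 0.07 = 0.011515
  QuickShip: 0.0625 × 0.032 = 0.002
Total = 0.0922045.
Largest term belongs to Orbit, so Orbit is most probable.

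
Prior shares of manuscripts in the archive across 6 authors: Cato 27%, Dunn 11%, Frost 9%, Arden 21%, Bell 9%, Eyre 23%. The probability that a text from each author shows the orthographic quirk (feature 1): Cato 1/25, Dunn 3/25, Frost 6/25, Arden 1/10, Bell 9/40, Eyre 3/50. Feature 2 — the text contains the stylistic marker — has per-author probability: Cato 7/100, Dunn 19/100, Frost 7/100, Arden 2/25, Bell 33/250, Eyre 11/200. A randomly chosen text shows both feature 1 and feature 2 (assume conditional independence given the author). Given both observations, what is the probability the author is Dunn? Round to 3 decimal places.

Unnormalized posteriors (prior × likelihood):
  Cato: 0.27 × 0.04 × 0.07 = 0.000756
  Dunn: 0.11 × 0.12 × 0.19 = 0.002508
  Frost: 0.09 × 0.24 × 0.07 = 0.001512
  Arden: 0.21 × 0.1 × 0.08 = 0.00168
  Bell: 0.09 × 0.225 × 0.132 = 0.002673
  Eyre: 0.23 × 0.06 × 0.055 = 0.000759
Sum = 0.009888.
P(Dunn | evidence) = 0.002508 / 0.009888 ≈ 0.254.

0.254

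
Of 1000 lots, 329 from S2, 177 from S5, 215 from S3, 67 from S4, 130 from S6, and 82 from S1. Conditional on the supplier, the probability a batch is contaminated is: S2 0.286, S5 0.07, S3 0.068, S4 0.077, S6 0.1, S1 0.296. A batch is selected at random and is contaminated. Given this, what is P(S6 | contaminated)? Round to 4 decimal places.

By Bayes' rule, posterior ∝ prior × likelihood:
  S2: 0.329 × 0.286 = 0.094094
  S5: 0.177 × 0.07 = 0.01239
  S3: 0.215 × 0.068 = 0.01462
  S4: 0.067 × 0.077 = 0.005159
  S6: 0.13 × 0.1 = 0.013
  S1: 0.082 × 0.296 = 0.024272
Total = 0.163535.
P(S6 | evidence) = 0.013 / 0.163535 ≈ 0.0795.

0.0795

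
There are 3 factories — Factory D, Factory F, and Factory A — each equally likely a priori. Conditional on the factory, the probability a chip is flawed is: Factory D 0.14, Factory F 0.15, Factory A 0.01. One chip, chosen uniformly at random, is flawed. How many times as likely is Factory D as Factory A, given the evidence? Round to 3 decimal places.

With a uniform prior (1/3 each), posterior ∝ likelihood:
  Factory D: 0.14
  Factory F: 0.15
  Factory A: 0.01
Normalizing constant = 0.3.
The ratio is 0.14 / 0.01 (the normalizer cancels) = 14.000.

14.000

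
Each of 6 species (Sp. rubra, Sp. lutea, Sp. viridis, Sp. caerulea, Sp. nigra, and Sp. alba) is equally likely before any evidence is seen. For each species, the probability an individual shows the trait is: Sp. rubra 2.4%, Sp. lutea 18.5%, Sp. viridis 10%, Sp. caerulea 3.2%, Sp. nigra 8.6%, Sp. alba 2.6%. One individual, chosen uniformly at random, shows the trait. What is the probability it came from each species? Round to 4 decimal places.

Sp. rubra 0.0530, Sp. lutea 0.4084, Sp. viridis 0.2208, Sp. caerulea 0.0706, Sp. nigra 0.1898, Sp. alba 0.0574

With a uniform prior (1/6 each), posterior ∝ likelihood:
  Sp. rubra: 0.024
  Sp. lutea: 0.185
  Sp. viridis: 0.1
  Sp. caerulea: 0.032
  Sp. nigra: 0.086
  Sp. alba: 0.026
Sum = 0.453.
P(Sp. rubra | trait) = 0.024/0.453 ≈ 0.0530
P(Sp. lutea | trait) = 0.185/0.453 ≈ 0.4084
P(Sp. viridis | trait) = 0.1/0.453 ≈ 0.2208
P(Sp. caerulea | trait) = 0.032/0.453 ≈ 0.0706
P(Sp. nigra | trait) = 0.086/0.453 ≈ 0.1898
P(Sp. alba | trait) = 0.026/0.453 ≈ 0.0574
(Check: 0.0530+0.4084+0.2208+0.0706+0.1898+0.0574 = 1.0000.)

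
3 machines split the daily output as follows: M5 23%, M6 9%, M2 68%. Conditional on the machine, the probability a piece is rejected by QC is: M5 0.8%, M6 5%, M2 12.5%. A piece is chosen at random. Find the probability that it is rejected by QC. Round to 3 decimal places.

Compute prior × likelihood for every hypothesis:
  M5: 0.23 × 0.008 = 0.00184
  M6: 0.09 × 0.05 = 0.0045
  M2: 0.68 × 0.125 = 0.085
P(rejected) = 0.00184 + 0.0045 + 0.085 = 0.09134 → 0.091.

0.091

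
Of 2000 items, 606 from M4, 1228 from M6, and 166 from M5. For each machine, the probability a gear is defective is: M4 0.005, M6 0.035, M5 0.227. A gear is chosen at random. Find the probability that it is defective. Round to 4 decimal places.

Unnormalized posteriors (prior × likelihood):
  M4: 0.303 × 0.005 = 0.001515
  M6: 0.614 × 0.035 = 0.02149
  M5: 0.083 × 0.227 = 0.018841
P(defective) = 0.001515 + 0.02149 + 0.018841 = 0.041846 → 0.0418.

0.0418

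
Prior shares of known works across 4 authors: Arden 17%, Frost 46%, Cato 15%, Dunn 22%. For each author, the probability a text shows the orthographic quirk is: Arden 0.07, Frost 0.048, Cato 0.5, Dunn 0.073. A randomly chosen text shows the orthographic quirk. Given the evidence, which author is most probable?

Cato

Unnormalized posteriors (prior × likelihood):
  Arden: 0.17 × 0.07 = 0.0119
  Frost: 0.46 × 0.048 = 0.02208
  Cato: 0.15 × 0.5 = 0.075
  Dunn: 0.22 × 0.073 = 0.01606
Sum = 0.12504.
Largest term belongs to Cato, so Cato is most probable.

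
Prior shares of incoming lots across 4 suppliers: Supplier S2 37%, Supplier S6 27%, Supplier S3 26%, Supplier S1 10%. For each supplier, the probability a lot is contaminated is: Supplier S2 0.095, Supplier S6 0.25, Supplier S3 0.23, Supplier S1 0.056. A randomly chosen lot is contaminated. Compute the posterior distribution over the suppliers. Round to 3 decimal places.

Supplier S2 0.209, Supplier S6 0.402, Supplier S3 0.356, Supplier S1 0.033

Unnormalized posteriors (prior × likelihood):
  Supplier S2: 0.37 × 0.095 = 0.03515
  Supplier S6: 0.27 × 0.25 = 0.0675
  Supplier S3: 0.26 × 0.23 = 0.0598
  Supplier S1: 0.1 × 0.056 = 0.0056
Normalizing constant = 0.16805.
P(Supplier S2 | contaminated) = 0.03515/0.16805 ≈ 0.209
P(Supplier S6 | contaminated) = 0.0675/0.16805 ≈ 0.402
P(Supplier S3 | contaminated) = 0.0598/0.16805 ≈ 0.356
P(Supplier S1 | contaminated) = 0.0056/0.16805 ≈ 0.033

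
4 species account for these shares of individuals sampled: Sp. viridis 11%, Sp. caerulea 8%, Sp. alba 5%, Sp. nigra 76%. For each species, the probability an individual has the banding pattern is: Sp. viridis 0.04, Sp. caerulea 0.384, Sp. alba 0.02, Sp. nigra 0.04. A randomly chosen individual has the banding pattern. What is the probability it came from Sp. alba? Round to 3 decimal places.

By Bayes' rule, posterior ∝ prior × likelihood:
  Sp. viridis: 0.11 × 0.04 = 0.0044
  Sp. caerulea: 0.08 × 0.384 = 0.03072
  Sp. alba: 0.05 × 0.02 = 0.001
  Sp. nigra: 0.76 × 0.04 = 0.0304
Total = 0.06652.
P(Sp. alba | evidence) = 0.001 / 0.06652 ≈ 0.015.

0.015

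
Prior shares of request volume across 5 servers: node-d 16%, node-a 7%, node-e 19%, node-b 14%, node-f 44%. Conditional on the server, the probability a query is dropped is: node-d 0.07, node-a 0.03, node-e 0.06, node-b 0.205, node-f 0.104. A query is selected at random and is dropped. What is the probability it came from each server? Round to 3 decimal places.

node-d 0.113, node-a 0.021, node-e 0.115, node-b 0.289, node-f 0.461

Prior × likelihood for each hypothesis:
  node-d: 0.16 × 0.07 = 0.0112
  node-a: 0.07 × 0.03 = 0.0021
  node-e: 0.19 × 0.06 = 0.0114
  node-b: 0.14 × 0.205 = 0.0287
  node-f: 0.44 × 0.104 = 0.04576
Total = 0.09916.
P(node-d | dropped) = 0.0112/0.09916 ≈ 0.113
P(node-a | dropped) = 0.0021/0.09916 ≈ 0.021
P(node-e | dropped) = 0.0114/0.09916 ≈ 0.115
P(node-b | dropped) = 0.0287/0.09916 ≈ 0.289
P(node-f | dropped) = 0.04576/0.09916 ≈ 0.461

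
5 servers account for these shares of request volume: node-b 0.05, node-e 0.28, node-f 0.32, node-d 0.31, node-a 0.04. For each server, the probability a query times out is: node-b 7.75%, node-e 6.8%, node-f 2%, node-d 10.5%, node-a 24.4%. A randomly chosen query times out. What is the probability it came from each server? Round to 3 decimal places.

Compute prior × likelihood for every hypothesis:
  node-b: 0.05 × 0.0775 = 0.003875
  node-e: 0.28 × 0.068 = 0.01904
  node-f: 0.32 × 0.02 = 0.0064
  node-d: 0.31 × 0.105 = 0.03255
  node-a: 0.04 × 0.244 = 0.00976
Total = 0.071625.
P(node-b | timeout) = 0.003875/0.071625 ≈ 0.054
P(node-e | timeout) = 0.01904/0.071625 ≈ 0.266
P(node-f | timeout) = 0.0064/0.071625 ≈ 0.089
P(node-d | timeout) = 0.03255/0.071625 ≈ 0.454
P(node-a | timeout) = 0.00976/0.071625 ≈ 0.136

node-b 0.054, node-e 0.266, node-f 0.089, node-d 0.454, node-a 0.136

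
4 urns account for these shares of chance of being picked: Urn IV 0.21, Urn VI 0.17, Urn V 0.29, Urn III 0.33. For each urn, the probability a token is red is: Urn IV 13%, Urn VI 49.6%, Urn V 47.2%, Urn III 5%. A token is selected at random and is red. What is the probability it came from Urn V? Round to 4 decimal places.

Prior × likelihood for each hypothesis:
  Urn IV: 0.21 × 0.13 = 0.0273
  Urn VI: 0.17 × 0.496 = 0.08432
  Urn V: 0.29 × 0.472 = 0.13688
  Urn III: 0.33 × 0.05 = 0.0165
Sum = 0.265.
P(Urn V | evidence) = 0.13688 / 0.265 ≈ 0.5165.

0.5165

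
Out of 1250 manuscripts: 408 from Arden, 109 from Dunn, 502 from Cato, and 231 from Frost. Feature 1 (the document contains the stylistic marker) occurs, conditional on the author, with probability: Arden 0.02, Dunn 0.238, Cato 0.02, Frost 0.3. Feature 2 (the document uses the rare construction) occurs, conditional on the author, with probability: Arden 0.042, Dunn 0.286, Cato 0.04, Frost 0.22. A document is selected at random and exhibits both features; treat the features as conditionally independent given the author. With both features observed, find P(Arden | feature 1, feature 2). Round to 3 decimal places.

By Bayes' rule, posterior ∝ prior × likelihood:
  Arden: 0.3264 × 0.02 × 0.042 = 0.000274176
  Dunn: 0.0872 × 0.238 × 0.286 = 0.0059355296
  Cato: 0.4016 × 0.02 × 0.04 = 0.00032128
  Frost: 0.1848 × 0.3 × 0.22 = 0.0121968
Normalizing constant = 0.0187277856.
P(Arden | evidence) = 0.000274176 / 0.0187277856 ≈ 0.015.

0.015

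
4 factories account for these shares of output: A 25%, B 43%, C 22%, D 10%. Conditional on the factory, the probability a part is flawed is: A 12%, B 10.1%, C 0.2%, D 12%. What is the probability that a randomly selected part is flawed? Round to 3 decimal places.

0.086

Unnormalized posteriors (prior × likelihood):
  A: 0.25 × 0.12 = 0.03
  B: 0.43 × 0.101 = 0.04343
  C: 0.22 × 0.002 = 0.00044
  D: 0.1 × 0.12 = 0.012
P(flawed) = 0.03 + 0.04343 + 0.00044 + 0.012 = 0.08587 → 0.086.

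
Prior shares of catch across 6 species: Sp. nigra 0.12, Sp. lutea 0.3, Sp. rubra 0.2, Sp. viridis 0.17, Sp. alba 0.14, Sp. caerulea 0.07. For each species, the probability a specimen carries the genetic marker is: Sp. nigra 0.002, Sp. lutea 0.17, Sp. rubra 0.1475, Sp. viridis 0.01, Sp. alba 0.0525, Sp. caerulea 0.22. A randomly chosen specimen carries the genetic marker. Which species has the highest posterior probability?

Sp. lutea

Compute prior × likelihood for every hypothesis:
  Sp. nigra: 0.12 × 0.002 = 0.00024
  Sp. lutea: 0.3 × 0.17 = 0.051
  Sp. rubra: 0.2 × 0.1475 = 0.0295
  Sp. viridis: 0.17 × 0.01 = 0.0017
  Sp. alba: 0.14 × 0.0525 = 0.00735
  Sp. caerulea: 0.07 × 0.22 = 0.0154
Total = 0.10519.
Largest term belongs to Sp. lutea, so Sp. lutea is most probable.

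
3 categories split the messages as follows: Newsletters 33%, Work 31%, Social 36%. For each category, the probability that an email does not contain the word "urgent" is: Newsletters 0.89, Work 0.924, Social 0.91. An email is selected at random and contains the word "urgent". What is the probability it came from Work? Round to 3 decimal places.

Taking complements, P(urgent-flag | each) = Newsletters 0.11, Work 0.076, Social 0.09.
Prior × likelihood for each hypothesis:
  Newsletters: 0.33 × 0.11 = 0.0363
  Work: 0.31 × 0.076 = 0.02356
  Social: 0.36 × 0.09 = 0.0324
Normalizing constant = 0.09226.
P(Work | evidence) = 0.02356 / 0.09226 ≈ 0.255.

0.255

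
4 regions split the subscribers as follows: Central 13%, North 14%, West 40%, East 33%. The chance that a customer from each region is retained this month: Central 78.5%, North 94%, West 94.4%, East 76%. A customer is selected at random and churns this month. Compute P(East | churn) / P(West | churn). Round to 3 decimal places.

Taking complements, P(churn | each) = Central 0.215, North 0.06, West 0.056, East 0.24.
Unnormalized posteriors (prior × likelihood):
  Central: 0.13 × 0.215 = 0.02795
  North: 0.14 × 0.06 = 0.0084
  West: 0.4 × 0.056 = 0.0224
  East: 0.33 × 0.24 = 0.0792
Total = 0.13795.
The ratio is 0.0792 / 0.0224 (the normalizer cancels) = 3.536.

3.536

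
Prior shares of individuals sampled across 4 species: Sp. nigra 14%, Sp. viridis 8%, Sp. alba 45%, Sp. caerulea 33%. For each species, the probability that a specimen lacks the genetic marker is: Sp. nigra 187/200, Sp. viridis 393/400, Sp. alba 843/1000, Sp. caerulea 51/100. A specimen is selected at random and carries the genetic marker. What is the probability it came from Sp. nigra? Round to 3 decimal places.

Taking complements, P(marker | each) = Sp. nigra 0.065, Sp. viridis 0.0175, Sp. alba 0.157, Sp. caerulea 0.49.
Prior × likelihood for each hypothesis:
  Sp. nigra: 0.14 × 0.065 = 0.0091
  Sp. viridis: 0.08 × 0.0175 = 0.0014
  Sp. alba: 0.45 × 0.157 = 0.07065
  Sp. caerulea: 0.33 × 0.49 = 0.1617
Normalizing constant = 0.24285.
P(Sp. nigra | evidence) = 0.0091 / 0.24285 ≈ 0.037.

0.037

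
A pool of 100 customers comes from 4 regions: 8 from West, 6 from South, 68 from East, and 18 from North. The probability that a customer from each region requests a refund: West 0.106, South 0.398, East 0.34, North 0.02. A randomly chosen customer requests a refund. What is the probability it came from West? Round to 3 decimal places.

Unnormalized posteriors (prior × likelihood):
  West: 0.08 × 0.106 = 0.00848
  South: 0.06 × 0.398 = 0.02388
  East: 0.68 × 0.34 = 0.2312
  North: 0.18 × 0.02 = 0.0036
Normalizing constant = 0.26716.
P(West | evidence) = 0.00848 / 0.26716 ≈ 0.032.

0.032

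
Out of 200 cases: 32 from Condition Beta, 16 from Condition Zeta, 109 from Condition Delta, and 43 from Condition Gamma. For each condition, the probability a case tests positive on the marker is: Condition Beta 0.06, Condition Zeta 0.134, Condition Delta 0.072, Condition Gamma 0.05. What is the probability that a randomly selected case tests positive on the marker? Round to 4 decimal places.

0.0703

Unnormalized posteriors (prior × likelihood):
  Condition Beta: 0.16 × 0.06 = 0.0096
  Condition Zeta: 0.08 × 0.134 = 0.01072
  Condition Delta: 0.545 × 0.072 = 0.03924
  Condition Gamma: 0.215 × 0.05 = 0.01075
P(marker-positive) = 0.0096 + 0.01072 + 0.03924 + 0.01075 = 0.07031 → 0.0703.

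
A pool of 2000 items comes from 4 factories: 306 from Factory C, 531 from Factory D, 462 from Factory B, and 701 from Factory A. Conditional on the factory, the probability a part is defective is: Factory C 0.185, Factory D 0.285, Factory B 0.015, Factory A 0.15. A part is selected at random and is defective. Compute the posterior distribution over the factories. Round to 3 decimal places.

Factory C 0.177, Factory D 0.473, Factory B 0.022, Factory A 0.329

Compute prior × likelihood for every hypothesis:
  Factory C: 0.153 × 0.185 = 0.028305
  Factory D: 0.2655 × 0.285 = 0.0756675
  Factory B: 0.231 × 0.015 = 0.003465
  Factory A: 0.3505 × 0.15 = 0.052575
Normalizing constant = 0.1600125.
P(Factory C | defective) = 0.028305/0.1600125 ≈ 0.177
P(Factory D | defective) = 0.0756675/0.1600125 ≈ 0.473
P(Factory B | defective) = 0.003465/0.1600125 ≈ 0.022
P(Factory A | defective) = 0.052575/0.1600125 ≈ 0.329
(Check: 0.177+0.473+0.022+0.329 = 1.001.)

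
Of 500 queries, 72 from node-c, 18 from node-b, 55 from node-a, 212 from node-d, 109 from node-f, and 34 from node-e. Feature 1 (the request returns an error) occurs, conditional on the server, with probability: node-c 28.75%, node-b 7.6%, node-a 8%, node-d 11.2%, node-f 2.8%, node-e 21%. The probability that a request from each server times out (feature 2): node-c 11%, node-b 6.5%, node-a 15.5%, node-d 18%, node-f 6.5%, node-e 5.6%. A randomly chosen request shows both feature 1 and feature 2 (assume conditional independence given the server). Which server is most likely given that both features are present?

Compute prior × likelihood for every hypothesis:
  node-c: 0.144 × 0.2875 × 0.11 = 0.004554
  node-b: 0.036 × 0.076 × 0.065 = 0.00017784
  node-a: 0.11 × 0.08 × 0.155 = 0.001364
  node-d: 0.424 × 0.112 × 0.18 = 0.00854784
  node-f: 0.218 × 0.028 × 0.065 = 0.00039676
  node-e: 0.068 × 0.21 × 0.056 = 0.00079968
Sum = 0.01584012.
Largest term belongs to node-d, so node-d is most probable.

node-d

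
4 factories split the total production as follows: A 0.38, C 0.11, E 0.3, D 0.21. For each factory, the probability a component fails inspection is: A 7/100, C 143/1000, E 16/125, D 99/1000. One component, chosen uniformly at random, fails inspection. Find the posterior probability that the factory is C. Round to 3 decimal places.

By Bayes' rule, posterior ∝ prior × likelihood:
  A: 0.38 × 0.07 = 0.0266
  C: 0.11 × 0.143 = 0.01573
  E: 0.3 × 0.128 = 0.0384
  D: 0.21 × 0.099 = 0.02079
Sum = 0.10152.
P(C | evidence) = 0.01573 / 0.10152 ≈ 0.155.

0.155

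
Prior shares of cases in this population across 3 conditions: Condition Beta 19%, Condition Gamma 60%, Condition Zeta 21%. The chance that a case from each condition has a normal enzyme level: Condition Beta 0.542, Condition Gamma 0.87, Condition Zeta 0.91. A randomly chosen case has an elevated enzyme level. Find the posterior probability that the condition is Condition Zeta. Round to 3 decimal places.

0.103

Taking complements, P(elevated | each) = Condition Beta 0.458, Condition Gamma 0.13, Condition Zeta 0.09.
By Bayes' rule, posterior ∝ prior × likelihood:
  Condition Beta: 0.19 × 0.458 = 0.08702
  Condition Gamma: 0.6 × 0.13 = 0.078
  Condition Zeta: 0.21 × 0.09 = 0.0189
Sum = 0.18392.
P(Condition Zeta | evidence) = 0.0189 / 0.18392 ≈ 0.103.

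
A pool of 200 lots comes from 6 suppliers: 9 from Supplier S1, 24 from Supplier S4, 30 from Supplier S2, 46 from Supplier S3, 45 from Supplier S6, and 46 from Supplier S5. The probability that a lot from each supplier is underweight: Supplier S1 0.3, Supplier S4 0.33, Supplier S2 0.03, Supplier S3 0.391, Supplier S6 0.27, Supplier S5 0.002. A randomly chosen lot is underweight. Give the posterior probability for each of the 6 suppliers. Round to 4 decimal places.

Supplier S1 0.0647, Supplier S4 0.1897, Supplier S2 0.0216, Supplier S3 0.4308, Supplier S6 0.2910, Supplier S5 0.0022

Prior × likelihood for each hypothesis:
  Supplier S1: 0.045 × 0.3 = 0.0135
  Supplier S4: 0.12 × 0.33 = 0.0396
  Supplier S2: 0.15 × 0.03 = 0.0045
  Supplier S3: 0.23 × 0.391 = 0.08993
  Supplier S6: 0.225 × 0.27 = 0.06075
  Supplier S5: 0.23 × 0.002 = 0.00046
Normalizing constant = 0.20874.
P(Supplier S1 | underweight) = 0.0135/0.20874 ≈ 0.0647
P(Supplier S4 | underweight) = 0.0396/0.20874 ≈ 0.1897
P(Supplier S2 | underweight) = 0.0045/0.20874 ≈ 0.0216
P(Supplier S3 | underweight) = 0.08993/0.20874 ≈ 0.4308
P(Supplier S6 | underweight) = 0.06075/0.20874 ≈ 0.2910
P(Supplier S5 | underweight) = 0.00046/0.20874 ≈ 0.0022
(Check: 0.0647+0.1897+0.0216+0.4308+0.2910+0.0022 = 1.0000.)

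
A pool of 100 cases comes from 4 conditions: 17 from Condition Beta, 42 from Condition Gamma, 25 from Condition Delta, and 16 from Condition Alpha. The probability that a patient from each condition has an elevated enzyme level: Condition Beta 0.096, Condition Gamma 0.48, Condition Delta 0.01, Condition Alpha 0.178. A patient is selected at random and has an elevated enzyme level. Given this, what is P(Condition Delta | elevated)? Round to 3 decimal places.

Prior × likelihood for each hypothesis:
  Condition Beta: 0.17 × 0.096 = 0.01632
  Condition Gamma: 0.42 × 0.48 = 0.2016
  Condition Delta: 0.25 × 0.01 = 0.0025
  Condition Alpha: 0.16 × 0.178 = 0.02848
Normalizing constant = 0.2489.
P(Condition Delta | evidence) = 0.0025 / 0.2489 ≈ 0.010.

0.010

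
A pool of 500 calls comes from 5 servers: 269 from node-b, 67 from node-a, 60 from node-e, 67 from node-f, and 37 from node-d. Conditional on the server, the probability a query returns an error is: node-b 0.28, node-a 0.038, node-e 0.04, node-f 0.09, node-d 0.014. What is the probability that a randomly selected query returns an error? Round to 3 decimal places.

Prior × likelihood for each hypothesis:
  node-b: 0.538 × 0.28 = 0.15064
  node-a: 0.134 × 0.038 = 0.005092
  node-e: 0.12 × 0.04 = 0.0048
  node-f: 0.134 × 0.09 = 0.01206
  node-d: 0.074 × 0.014 = 0.001036
P(error) = 0.15064 + 0.005092 + 0.0048 + 0.01206 + 0.001036 = 0.173628 → 0.174.

0.174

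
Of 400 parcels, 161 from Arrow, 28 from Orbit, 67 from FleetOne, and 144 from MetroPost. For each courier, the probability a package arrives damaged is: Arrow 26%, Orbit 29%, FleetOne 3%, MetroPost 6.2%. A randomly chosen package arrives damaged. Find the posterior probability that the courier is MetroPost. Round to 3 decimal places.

0.147

By Bayes' rule, posterior ∝ prior × likelihood:
  Arrow: 0.4025 × 0.26 = 0.10465
  Orbit: 0.07 × 0.29 = 0.0203
  FleetOne: 0.1675 × 0.03 = 0.005025
  MetroPost: 0.36 × 0.062 = 0.02232
Normalizing constant = 0.152295.
P(MetroPost | evidence) = 0.02232 / 0.152295 ≈ 0.147.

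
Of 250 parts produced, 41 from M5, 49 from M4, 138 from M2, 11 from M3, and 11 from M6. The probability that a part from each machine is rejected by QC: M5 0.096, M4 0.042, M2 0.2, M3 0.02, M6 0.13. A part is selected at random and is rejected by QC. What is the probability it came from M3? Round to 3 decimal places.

Compute prior × likelihood for every hypothesis:
  M5: 0.164 × 0.096 = 0.015744
  M4: 0.196 × 0.042 = 0.008232
  M2: 0.552 × 0.2 = 0.1104
  M3: 0.044 × 0.02 = 0.00088
  M6: 0.044 × 0.13 = 0.00572
Total = 0.140976.
P(M3 | evidence) = 0.00088 / 0.140976 ≈ 0.006.

0.006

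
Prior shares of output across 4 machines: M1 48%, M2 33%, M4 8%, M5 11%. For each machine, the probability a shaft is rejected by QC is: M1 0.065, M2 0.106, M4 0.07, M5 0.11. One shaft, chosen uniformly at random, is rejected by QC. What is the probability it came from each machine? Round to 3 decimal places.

Prior × likelihood for each hypothesis:
  M1: 0.48 × 0.065 = 0.0312
  M2: 0.33 × 0.106 = 0.03498
  M4: 0.08 × 0.07 = 0.0056
  M5: 0.11 × 0.11 = 0.0121
Normalizing constant = 0.08388.
P(M1 | rejected) = 0.0312/0.08388 ≈ 0.372
P(M2 | rejected) = 0.03498/0.08388 ≈ 0.417
P(M4 | rejected) = 0.0056/0.08388 ≈ 0.067
P(M5 | rejected) = 0.0121/0.08388 ≈ 0.144

M1 0.372, M2 0.417, M4 0.067, M5 0.144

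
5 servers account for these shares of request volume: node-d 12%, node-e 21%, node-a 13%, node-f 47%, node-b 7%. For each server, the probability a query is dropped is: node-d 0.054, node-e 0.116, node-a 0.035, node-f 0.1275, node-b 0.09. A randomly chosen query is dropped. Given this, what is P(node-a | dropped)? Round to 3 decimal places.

0.045

Unnormalized posteriors (prior × likelihood):
  node-d: 0.12 × 0.054 = 0.00648
  node-e: 0.21 × 0.116 = 0.02436
  node-a: 0.13 × 0.035 = 0.00455
  node-f: 0.47 × 0.1275 = 0.059925
  node-b: 0.07 × 0.09 = 0.0063
Total = 0.101615.
P(node-a | evidence) = 0.00455 / 0.101615 ≈ 0.045.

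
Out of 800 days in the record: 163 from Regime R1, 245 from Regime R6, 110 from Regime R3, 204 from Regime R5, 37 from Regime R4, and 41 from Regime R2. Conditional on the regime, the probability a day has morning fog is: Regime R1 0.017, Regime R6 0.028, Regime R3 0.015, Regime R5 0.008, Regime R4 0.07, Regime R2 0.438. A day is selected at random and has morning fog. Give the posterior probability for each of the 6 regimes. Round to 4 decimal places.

Compute prior × likelihood for every hypothesis:
  Regime R1: 0.20375 × 0.017 = 0.00346375
  Regime R6: 0.30625 × 0.028 = 0.008575
  Regime R3: 0.1375 × 0.015 = 0.0020625
  Regime R5: 0.255 × 0.008 = 0.00204
  Regime R4: 0.04625 × 0.07 = 0.0032375
  Regime R2: 0.05125 × 0.438 = 0.0224475
Sum = 0.04182625.
P(Regime R1 | fog) = 0.00346375/0.04182625 ≈ 0.0828
P(Regime R6 | fog) = 0.008575/0.04182625 ≈ 0.2050
P(Regime R3 | fog) = 0.0020625/0.04182625 ≈ 0.0493
P(Regime R5 | fog) = 0.00204/0.04182625 ≈ 0.0488
P(Regime R4 | fog) = 0.0032375/0.04182625 ≈ 0.0774
P(Regime R2 | fog) = 0.0224475/0.04182625 ≈ 0.5367

Regime R1 0.0828, Regime R6 0.2050, Regime R3 0.0493, Regime R5 0.0488, Regime R4 0.0774, Regime R2 0.5367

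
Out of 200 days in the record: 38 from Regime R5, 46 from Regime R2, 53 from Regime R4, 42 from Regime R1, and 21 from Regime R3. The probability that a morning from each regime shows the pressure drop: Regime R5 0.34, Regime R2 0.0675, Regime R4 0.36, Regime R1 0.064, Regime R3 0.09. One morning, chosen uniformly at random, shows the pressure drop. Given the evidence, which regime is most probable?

By Bayes' rule, posterior ∝ prior × likelihood:
  Regime R5: 0.19 × 0.34 = 0.0646
  Regime R2: 0.23 × 0.0675 = 0.015525
  Regime R4: 0.265 × 0.36 = 0.0954
  Regime R1: 0.21 × 0.064 = 0.01344
  Regime R3: 0.105 × 0.09 = 0.00945
Sum = 0.198415.
Largest term belongs to Regime R4, so Regime R4 is most probable.

Regime R4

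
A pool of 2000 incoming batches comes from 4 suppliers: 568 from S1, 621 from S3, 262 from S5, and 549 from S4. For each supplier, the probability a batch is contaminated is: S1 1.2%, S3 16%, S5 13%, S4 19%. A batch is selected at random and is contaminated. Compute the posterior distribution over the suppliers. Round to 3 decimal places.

S1 0.028, S3 0.406, S5 0.139, S4 0.427

Compute prior × likelihood for every hypothesis:
  S1: 0.284 × 0.012 = 0.003408
  S3: 0.3105 × 0.16 = 0.04968
  S5: 0.131 × 0.13 = 0.01703
  S4: 0.2745 × 0.19 = 0.052155
Normalizing constant = 0.122273.
P(S1 | contaminated) = 0.003408/0.122273 ≈ 0.028
P(S3 | contaminated) = 0.04968/0.122273 ≈ 0.406
P(S5 | contaminated) = 0.01703/0.122273 ≈ 0.139
P(S4 | contaminated) = 0.052155/0.122273 ≈ 0.427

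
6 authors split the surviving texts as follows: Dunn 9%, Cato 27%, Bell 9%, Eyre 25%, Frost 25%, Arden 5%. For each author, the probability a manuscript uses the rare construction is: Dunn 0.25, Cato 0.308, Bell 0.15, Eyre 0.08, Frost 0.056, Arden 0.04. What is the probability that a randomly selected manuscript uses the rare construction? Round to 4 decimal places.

Compute prior × likelihood for every hypothesis:
  Dunn: 0.09 × 0.25 = 0.0225
  Cato: 0.27 × 0.308 = 0.08316
  Bell: 0.09 × 0.15 = 0.0135
  Eyre: 0.25 × 0.08 = 0.02
  Frost: 0.25 × 0.056 = 0.014
  Arden: 0.05 × 0.04 = 0.002
P(rare-form) = 0.0225 + 0.08316 + 0.0135 + 0.02 + 0.014 + 0.002 = 0.15516 → 0.1552.

0.1552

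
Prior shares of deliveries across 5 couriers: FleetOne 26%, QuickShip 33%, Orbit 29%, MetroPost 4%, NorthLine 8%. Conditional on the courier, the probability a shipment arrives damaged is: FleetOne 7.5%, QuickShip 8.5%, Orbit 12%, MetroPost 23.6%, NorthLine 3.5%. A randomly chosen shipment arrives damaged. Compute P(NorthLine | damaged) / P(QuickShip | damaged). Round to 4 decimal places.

0.0998

Compute prior × likelihood for every hypothesis:
  FleetOne: 0.26 × 0.075 = 0.0195
  QuickShip: 0.33 × 0.085 = 0.02805
  Orbit: 0.29 × 0.12 = 0.0348
  MetroPost: 0.04 × 0.236 = 0.00944
  NorthLine: 0.08 × 0.035 = 0.0028
Normalizing constant = 0.09459.
The ratio is 0.0028 / 0.02805 (the normalizer cancels) = 0.0998.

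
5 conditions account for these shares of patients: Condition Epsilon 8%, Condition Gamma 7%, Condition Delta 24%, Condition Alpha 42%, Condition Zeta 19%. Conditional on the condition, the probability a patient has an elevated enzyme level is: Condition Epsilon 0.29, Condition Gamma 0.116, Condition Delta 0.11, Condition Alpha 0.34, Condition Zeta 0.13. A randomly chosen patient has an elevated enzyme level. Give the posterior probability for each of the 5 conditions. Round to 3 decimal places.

Condition Epsilon 0.103, Condition Gamma 0.036, Condition Delta 0.117, Condition Alpha 0.634, Condition Zeta 0.110

Unnormalized posteriors (prior × likelihood):
  Condition Epsilon: 0.08 × 0.29 = 0.0232
  Condition Gamma: 0.07 × 0.116 = 0.00812
  Condition Delta: 0.24 × 0.11 = 0.0264
  Condition Alpha: 0.42 × 0.34 = 0.1428
  Condition Zeta: 0.19 × 0.13 = 0.0247
Total = 0.22522.
P(Condition Epsilon | elevated) = 0.0232/0.22522 ≈ 0.103
P(Condition Gamma | elevated) = 0.00812/0.22522 ≈ 0.036
P(Condition Delta | elevated) = 0.0264/0.22522 ≈ 0.117
P(Condition Alpha | elevated) = 0.1428/0.22522 ≈ 0.634
P(Condition Zeta | elevated) = 0.0247/0.22522 ≈ 0.110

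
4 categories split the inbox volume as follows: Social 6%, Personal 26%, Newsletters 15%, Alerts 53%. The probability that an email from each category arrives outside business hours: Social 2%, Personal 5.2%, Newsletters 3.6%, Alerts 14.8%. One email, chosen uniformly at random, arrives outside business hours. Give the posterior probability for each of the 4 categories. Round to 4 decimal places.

Prior × likelihood for each hypothesis:
  Social: 0.06 × 0.02 = 0.0012
  Personal: 0.26 × 0.052 = 0.01352
  Newsletters: 0.15 × 0.036 = 0.0054
  Alerts: 0.53 × 0.148 = 0.07844
Sum = 0.09856.
P(Social | off-hours) = 0.0012/0.09856 ≈ 0.0122
P(Personal | off-hours) = 0.01352/0.09856 ≈ 0.1372
P(Newsletters | off-hours) = 0.0054/0.09856 ≈ 0.0548
P(Alerts | off-hours) = 0.07844/0.09856 ≈ 0.7959

Social 0.0122, Personal 0.1372, Newsletters 0.0548, Alerts 0.7959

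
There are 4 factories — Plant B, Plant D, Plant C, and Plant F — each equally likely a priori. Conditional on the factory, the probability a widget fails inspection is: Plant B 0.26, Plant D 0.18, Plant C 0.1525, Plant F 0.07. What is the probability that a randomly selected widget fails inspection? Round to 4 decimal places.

With a uniform prior (1/4 each), posterior ∝ likelihood:
  Plant B: 0.26
  Plant D: 0.18
  Plant C: 0.1525
  Plant F: 0.07
P(nonconforming) = (1/4) × (0.26 + 0.18 + 0.1525 + 0.07) = 0.6625/4 ≈ 0.1656.

0.1656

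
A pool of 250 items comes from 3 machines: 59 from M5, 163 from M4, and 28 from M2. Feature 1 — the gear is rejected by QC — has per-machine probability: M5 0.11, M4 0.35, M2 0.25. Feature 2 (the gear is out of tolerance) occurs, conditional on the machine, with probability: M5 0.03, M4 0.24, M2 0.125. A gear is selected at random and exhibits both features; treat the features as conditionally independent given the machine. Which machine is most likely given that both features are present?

Unnormalized posteriors (prior × likelihood):
  M5: 0.236 × 0.11 × 0.03 = 0.0007788
  M4: 0.652 × 0.35 × 0.24 = 0.054768
  M2: 0.112 × 0.25 × 0.125 = 0.0035
Total = 0.0590468.
Largest term belongs to M4, so M4 is most probable.

M4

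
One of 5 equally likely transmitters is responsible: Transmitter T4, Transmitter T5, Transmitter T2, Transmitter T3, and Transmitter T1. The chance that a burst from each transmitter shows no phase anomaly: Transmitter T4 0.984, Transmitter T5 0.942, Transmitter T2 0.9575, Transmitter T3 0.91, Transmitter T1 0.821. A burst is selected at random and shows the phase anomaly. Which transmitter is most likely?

Transmitter T1

Taking complements, P(anomaly | each) = Transmitter T4 0.016, Transmitter T5 0.058, Transmitter T2 0.0425, Transmitter T3 0.09, Transmitter T1 0.179.
With a uniform prior (1/5 each), posterior ∝ likelihood:
  Transmitter T4: 0.016
  Transmitter T5: 0.058
  Transmitter T2: 0.0425
  Transmitter T3: 0.09
  Transmitter T1: 0.179
Normalizing constant = 0.3855.
Largest term belongs to Transmitter T1, so Transmitter T1 is most probable.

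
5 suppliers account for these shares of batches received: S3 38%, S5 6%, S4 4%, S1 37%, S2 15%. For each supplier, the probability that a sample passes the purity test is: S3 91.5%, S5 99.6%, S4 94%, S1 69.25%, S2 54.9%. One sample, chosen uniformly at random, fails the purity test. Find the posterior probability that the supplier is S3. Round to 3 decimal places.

Taking complements, P(off-spec | each) = S3 0.085, S5 0.004, S4 0.06, S1 0.3075, S2 0.451.
By Bayes' rule, posterior ∝ prior × likelihood:
  S3: 0.38 × 0.085 = 0.0323
  S5: 0.06 × 0.004 = 0.00024
  S4: 0.04 × 0.06 = 0.0024
  S1: 0.37 × 0.3075 = 0.113775
  S2: 0.15 × 0.451 = 0.06765
Total = 0.216365.
P(S3 | evidence) = 0.0323 / 0.216365 ≈ 0.149.

0.149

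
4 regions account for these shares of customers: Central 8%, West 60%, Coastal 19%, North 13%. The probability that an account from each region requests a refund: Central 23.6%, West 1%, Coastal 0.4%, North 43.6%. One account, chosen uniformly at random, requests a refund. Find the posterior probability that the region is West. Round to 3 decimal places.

Compute prior × likelihood for every hypothesis:
  Central: 0.08 × 0.236 = 0.01888
  West: 0.6 × 0.01 = 0.006
  Coastal: 0.19 × 0.004 = 0.00076
  North: 0.13 × 0.436 = 0.05668
Sum = 0.08232.
P(West | evidence) = 0.006 / 0.08232 ≈ 0.073.

0.073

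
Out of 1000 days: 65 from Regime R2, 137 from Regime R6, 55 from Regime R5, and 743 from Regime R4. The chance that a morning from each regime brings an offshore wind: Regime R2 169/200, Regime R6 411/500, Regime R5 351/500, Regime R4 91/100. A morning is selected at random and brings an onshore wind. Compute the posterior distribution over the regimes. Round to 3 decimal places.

Regime R2 0.086, Regime R6 0.207, Regime R5 0.139, Regime R4 0.568

Taking complements, P(onshore | each) = Regime R2 0.155, Regime R6 0.178, Regime R5 0.298, Regime R4 0.09.
Compute prior × likelihood for every hypothesis:
  Regime R2: 0.065 × 0.155 = 0.010075
  Regime R6: 0.137 × 0.178 = 0.024386
  Regime R5: 0.055 × 0.298 = 0.01639
  Regime R4: 0.743 × 0.09 = 0.06687
Normalizing constant = 0.117721.
P(Regime R2 | onshore) = 0.010075/0.117721 ≈ 0.086
P(Regime R6 | onshore) = 0.024386/0.117721 ≈ 0.207
P(Regime R5 | onshore) = 0.01639/0.117721 ≈ 0.139
P(Regime R4 | onshore) = 0.06687/0.117721 ≈ 0.568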